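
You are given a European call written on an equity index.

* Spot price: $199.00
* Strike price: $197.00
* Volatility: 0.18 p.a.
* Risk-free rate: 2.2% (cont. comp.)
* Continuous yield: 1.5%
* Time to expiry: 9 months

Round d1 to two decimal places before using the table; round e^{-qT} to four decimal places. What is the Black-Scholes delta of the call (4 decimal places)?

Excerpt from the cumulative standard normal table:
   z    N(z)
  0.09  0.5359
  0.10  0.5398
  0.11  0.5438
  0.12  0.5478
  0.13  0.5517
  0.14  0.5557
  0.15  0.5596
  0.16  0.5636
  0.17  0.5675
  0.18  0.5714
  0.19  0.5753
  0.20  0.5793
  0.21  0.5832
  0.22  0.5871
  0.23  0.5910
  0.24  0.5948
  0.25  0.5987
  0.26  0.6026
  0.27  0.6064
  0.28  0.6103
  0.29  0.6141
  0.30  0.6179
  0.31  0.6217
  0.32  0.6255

0.5650

T = 0.75;  σ√T = 0.1559
d₁ = [ln(199/197) + (0.022 − 0.015 + 0.18²/2)·0.75] / 0.1559 = [0.0101 + 0.0174] / 0.1559 = 0.1764 which rounds to 0.18
N(d₁) = N(0.18) = 0.5714
Δ_call = exp(−qT)·N(d₁) = 0.9888·0.5714 = 0.5650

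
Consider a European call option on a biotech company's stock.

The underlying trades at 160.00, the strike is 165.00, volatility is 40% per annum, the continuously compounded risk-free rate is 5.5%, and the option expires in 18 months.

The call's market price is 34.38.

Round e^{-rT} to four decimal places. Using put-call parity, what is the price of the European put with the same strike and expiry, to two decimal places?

exp(−rT) = exp(−0.055·1.5) = 0.9208
Put-call parity: C − P = S − K·e^(−rT) = 160 − 165·0.9208 = 160 − 151.9320 = 8.0680
P = C − (C − P) = 34.38 − (8.0680) = 26.3120

26.31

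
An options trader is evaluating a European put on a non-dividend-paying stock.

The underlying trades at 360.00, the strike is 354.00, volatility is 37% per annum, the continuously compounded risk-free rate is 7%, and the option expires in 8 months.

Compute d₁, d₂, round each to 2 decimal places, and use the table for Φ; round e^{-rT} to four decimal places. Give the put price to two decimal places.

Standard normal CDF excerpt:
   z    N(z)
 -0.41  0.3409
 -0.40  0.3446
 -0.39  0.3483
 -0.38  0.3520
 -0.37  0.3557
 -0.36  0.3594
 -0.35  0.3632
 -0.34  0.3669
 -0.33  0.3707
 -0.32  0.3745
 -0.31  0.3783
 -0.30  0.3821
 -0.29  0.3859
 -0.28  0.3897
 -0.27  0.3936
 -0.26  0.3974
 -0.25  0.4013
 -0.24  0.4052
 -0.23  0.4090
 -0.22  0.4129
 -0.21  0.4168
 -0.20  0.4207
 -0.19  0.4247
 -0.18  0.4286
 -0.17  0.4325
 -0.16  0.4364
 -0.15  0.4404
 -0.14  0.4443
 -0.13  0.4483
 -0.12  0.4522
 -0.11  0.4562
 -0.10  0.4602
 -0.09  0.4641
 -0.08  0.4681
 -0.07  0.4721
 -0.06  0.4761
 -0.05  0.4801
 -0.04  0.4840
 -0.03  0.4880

31.47

σ√T = 0.37·√0.6667 = 0.3021
ln(S/K) + (r + σ²/2)T = ln(360/354) + (0.07 + 0.37²/2)·0.6667 = 0.0168 + 0.0923 = 0.1091
d₁ = 0.1091 / 0.3021 = 0.3612 which rounds to 0.36
d₂ = d₁ − σ√T = 0.3612 − 0.3021 = 0.0591 which rounds to 0.06
exp(−rT) = exp(−0.07·0.6667) = 0.9544
P = 354·0.9544·N(-0.06) − 360·N(-0.36) = 354·0.9544·0.4761 − 360·0.3594 = 160.8540 − 129.3840 = 31.4700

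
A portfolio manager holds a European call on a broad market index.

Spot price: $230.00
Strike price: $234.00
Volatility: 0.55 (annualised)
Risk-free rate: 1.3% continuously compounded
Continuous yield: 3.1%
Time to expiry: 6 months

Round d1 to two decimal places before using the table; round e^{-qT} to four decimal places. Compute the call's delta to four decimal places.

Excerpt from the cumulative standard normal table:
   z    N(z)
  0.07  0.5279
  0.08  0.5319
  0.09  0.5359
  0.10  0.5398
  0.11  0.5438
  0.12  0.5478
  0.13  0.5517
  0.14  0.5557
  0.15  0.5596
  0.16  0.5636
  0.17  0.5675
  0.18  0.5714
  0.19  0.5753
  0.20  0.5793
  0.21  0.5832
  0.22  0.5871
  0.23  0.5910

0.5432

σ√T = 0.55·√0.5 = 0.3889
ln(S/K) + (r − q + σ²/2)T = ln(230/234) + (0.013 − 0.031 + 0.55²/2)·0.5 = -0.0172 + 0.0666 = 0.0494
d₁ = 0.0494 / 0.3889 = 0.1270 ≈ 0.13
N(d₁) = N(0.13) = 0.5517
Δ_call = e^(−qT)·N(d₁) = 0.9846·0.5517 = 0.5432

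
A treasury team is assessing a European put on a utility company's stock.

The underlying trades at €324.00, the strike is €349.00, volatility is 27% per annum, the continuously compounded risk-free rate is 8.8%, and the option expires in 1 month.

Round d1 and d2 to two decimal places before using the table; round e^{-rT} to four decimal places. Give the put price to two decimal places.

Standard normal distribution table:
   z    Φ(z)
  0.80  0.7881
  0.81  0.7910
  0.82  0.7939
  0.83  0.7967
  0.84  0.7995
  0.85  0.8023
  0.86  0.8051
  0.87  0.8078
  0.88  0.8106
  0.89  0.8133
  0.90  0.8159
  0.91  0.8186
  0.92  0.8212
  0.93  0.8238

T = 0.08333;  σ√T = 0.0779
d₁ = [ln(324/349) + (0.088 + 0.27²/2)·0.08333] / 0.0779 = [-0.0743 + 0.0104] / 0.0779 = -0.8206 → -0.82
d₂ = d₁ − σ√T = -0.8206 − 0.0779 = -0.8985 → -0.90
exp(−rT) = exp(−0.088·0.08333) = 0.9927
N(−d₂) = N(0.90) = 0.8159;  N(−d₁) = N(0.82) = 0.7939
P = 349·0.9927·0.8159 − 324·0.7939 = 282.6704 − 257.2236 = 25.4468

€25.45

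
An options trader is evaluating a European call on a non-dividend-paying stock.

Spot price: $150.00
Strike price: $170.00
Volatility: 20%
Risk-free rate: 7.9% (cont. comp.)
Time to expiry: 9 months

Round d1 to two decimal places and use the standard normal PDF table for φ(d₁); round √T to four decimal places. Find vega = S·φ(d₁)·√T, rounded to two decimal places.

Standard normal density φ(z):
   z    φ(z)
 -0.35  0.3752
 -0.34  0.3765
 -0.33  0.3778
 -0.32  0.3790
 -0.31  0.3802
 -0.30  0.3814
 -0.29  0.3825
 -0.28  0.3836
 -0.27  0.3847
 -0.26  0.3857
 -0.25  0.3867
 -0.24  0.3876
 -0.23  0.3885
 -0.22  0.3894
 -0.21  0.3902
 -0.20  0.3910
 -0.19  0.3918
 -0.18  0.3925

49.69

σ√T = 0.2·√0.75 = 0.1732
d₁ = [ln(150/170) + (0.079 + ½·0.2²)·0.75] / (σ√T) = (-0.1252 + 0.0743) / 0.1732 = -0.2939 → -0.29
√T = √0.75 = 0.8660
φ(d₁) = φ(-0.29) = 0.3825
vega = S·φ(d₁)·√T = 150·0.3825·0.8660 = 49.6867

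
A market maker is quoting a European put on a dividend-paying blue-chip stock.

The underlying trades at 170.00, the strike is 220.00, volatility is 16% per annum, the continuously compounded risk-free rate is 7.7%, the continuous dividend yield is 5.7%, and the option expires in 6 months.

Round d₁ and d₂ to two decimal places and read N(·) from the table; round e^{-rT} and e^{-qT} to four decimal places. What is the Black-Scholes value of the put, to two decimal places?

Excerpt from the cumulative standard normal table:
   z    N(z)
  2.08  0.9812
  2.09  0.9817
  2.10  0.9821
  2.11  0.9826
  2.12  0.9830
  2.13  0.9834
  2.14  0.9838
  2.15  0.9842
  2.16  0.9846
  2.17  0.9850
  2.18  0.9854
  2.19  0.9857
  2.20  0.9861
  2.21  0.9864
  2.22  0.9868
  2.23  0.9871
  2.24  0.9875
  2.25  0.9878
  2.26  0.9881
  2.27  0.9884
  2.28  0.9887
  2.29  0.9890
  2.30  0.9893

T = 0.5;  σ√T = 0.1131
ln(S/K) + (r − q + σ²/2)T = ln(170/220) + (0.077 − 0.057 + 0.16²/2)·0.5 = -0.2578 + 0.0164 = -0.2414
d₁ = -0.2414 / 0.1131 = -2.1340 → -2.13
d₂ = d₁ − σ√T = -2.1340 − 0.1131 = -2.2471 → -2.25
e^(−qT) = e^(−0.057·0.5) = 0.9719;  e^(−rT) = e^(−0.077·0.5) = 0.9622
N(−d₂) = N(2.25) = 0.9878;  N(−d₁) = N(2.13) = 0.9834
P = 220·0.9622·0.9878 − 170·0.9719·0.9834 = 209.1015 − 162.4803 = 46.6212

46.62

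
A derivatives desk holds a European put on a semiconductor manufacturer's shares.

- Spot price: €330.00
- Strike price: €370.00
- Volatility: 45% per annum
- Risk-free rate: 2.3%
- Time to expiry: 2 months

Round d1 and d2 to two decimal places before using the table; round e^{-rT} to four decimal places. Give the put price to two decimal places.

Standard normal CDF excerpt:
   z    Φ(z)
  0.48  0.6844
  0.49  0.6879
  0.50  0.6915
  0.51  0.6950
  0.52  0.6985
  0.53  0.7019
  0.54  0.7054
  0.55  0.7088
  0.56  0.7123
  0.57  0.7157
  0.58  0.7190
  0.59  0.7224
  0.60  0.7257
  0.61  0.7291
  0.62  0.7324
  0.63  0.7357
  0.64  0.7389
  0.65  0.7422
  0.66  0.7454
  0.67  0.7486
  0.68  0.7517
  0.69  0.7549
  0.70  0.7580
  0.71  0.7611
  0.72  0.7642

σ√T = 0.45·√0.1667 = 0.1837
d₁ = [ln(330/370) + (0.023 + 0.45²/2)·0.1667] / 0.1837 = [-0.1144 + 0.0207] / 0.1837 = -0.5100 → -0.51
d₂ = d₁ − σ√T = -0.5100 − 0.1837 = -0.6938 → -0.69
exp(−rT) = exp(−0.023·0.1667) = 0.9962
N(−d₂) = N(0.69) = 0.7549;  N(−d₁) = N(0.51) = 0.6950
P = 370·0.9962·0.7549 − 330·0.6950 = 278.2516 − 229.3500 = 48.9016

€48.90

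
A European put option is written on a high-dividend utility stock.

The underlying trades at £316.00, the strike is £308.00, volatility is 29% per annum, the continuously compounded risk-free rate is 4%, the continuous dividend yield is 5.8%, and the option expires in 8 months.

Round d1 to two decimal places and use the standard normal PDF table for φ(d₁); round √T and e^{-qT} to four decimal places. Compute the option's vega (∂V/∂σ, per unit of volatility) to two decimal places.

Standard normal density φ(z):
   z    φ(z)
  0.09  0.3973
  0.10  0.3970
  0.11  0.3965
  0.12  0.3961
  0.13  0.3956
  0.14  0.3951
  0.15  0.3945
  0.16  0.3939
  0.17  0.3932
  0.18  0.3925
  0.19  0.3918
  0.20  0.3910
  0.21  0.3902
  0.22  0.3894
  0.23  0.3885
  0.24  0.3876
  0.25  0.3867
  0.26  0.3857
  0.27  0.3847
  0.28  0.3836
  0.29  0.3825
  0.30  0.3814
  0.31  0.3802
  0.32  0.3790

σ√T = 0.29 × 0.8165 = 0.2368
d₁ = [ln(316/308) + (0.04 − 0.058 + 0.29²/2)·0.6667] / 0.2368 = [0.0256 + 0.0160] / 0.2368 = 0.1760 → 0.18
√T = √0.6667 = 0.8165
φ(d₁) = φ(0.18) = 0.3925
exp(−qT) = exp(−0.058·0.6667) = 0.9621
vega = S·exp(−qT)·φ(d₁)·√T = 316·0.9621·0.3925·0.8165 = 97.4323

97.43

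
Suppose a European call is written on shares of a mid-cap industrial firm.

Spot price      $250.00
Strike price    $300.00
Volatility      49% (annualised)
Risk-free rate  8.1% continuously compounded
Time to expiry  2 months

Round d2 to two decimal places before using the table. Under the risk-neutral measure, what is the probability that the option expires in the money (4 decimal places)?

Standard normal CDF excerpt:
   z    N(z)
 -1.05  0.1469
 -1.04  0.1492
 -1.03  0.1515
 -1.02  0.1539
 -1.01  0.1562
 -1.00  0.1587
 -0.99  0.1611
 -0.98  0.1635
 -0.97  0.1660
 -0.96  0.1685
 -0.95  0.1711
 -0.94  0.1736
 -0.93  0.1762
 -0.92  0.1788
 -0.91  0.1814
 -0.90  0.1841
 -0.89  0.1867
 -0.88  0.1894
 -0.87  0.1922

0.1736

T = 0.1667;  σ√T = 0.2000
ln(S/K) + (r + σ²/2)T = ln(250/300) + (0.081 + 0.49²/2)·0.1667 = -0.1823 + 0.0335 = -0.1488
d₁ = -0.1488 / 0.2000 = -0.7439 ⇒ -0.74
d₂ = d₁ − σ√T = -0.7439 − 0.2000 = -0.9440 ⇒ -0.94
Pr(exercise) under Q = N(d₂) = 0.1736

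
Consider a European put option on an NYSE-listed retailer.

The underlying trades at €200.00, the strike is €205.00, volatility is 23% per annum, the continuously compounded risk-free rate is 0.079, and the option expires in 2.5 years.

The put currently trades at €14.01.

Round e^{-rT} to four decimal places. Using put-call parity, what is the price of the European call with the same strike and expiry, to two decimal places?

€45.75

exp(−rT) = exp(−0.079·2.5) = 0.8208
Put-call parity: C − P = S − K·e^(−rT) = 200 − 205·0.8208 = 200 − 168.2640 = 31.7360
C = P + (C − P) = 14.01 + (31.7360) = 45.7460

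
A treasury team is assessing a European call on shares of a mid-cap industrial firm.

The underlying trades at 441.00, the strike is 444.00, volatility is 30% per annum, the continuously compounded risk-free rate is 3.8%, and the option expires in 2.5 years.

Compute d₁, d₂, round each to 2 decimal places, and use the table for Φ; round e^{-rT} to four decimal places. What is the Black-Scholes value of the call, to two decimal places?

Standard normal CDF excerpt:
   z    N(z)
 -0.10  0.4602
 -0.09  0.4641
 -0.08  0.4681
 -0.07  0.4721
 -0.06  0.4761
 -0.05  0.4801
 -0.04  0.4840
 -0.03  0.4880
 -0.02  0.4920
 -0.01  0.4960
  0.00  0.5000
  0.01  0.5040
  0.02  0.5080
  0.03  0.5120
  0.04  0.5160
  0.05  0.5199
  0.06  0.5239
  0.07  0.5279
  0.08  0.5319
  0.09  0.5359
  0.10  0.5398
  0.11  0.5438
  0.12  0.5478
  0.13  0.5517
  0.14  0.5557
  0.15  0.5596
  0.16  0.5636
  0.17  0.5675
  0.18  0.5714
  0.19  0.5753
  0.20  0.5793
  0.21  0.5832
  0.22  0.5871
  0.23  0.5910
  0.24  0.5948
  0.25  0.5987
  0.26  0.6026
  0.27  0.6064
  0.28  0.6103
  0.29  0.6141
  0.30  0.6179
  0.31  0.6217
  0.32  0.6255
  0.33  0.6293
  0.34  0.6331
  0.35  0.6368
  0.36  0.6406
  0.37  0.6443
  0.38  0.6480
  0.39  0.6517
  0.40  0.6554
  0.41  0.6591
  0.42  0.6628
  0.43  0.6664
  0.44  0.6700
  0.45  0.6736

T = 2.5;  σ√T = 0.4743
ln(S/K) + (r + σ²/2)T = ln(441/444) + (0.038 + 0.3²/2)·2.5 = -0.0068 + 0.2075 = 0.2007
d₁ = 0.2007 / 0.4743 = 0.4232 which rounds to 0.42
d₂ = d₁ − σ√T = 0.4232 − 0.4743 = -0.0512 which rounds to -0.05
exp(−rT) = exp(−0.038·2.5) = 0.9094
N(d₁) = N(0.42) = 0.6628;  N(d₂) = N(-0.05) = 0.4801
C = 441·0.6628 − 444·0.9094·0.4801 = 292.2948 − 193.8517 = 98.4431

98.44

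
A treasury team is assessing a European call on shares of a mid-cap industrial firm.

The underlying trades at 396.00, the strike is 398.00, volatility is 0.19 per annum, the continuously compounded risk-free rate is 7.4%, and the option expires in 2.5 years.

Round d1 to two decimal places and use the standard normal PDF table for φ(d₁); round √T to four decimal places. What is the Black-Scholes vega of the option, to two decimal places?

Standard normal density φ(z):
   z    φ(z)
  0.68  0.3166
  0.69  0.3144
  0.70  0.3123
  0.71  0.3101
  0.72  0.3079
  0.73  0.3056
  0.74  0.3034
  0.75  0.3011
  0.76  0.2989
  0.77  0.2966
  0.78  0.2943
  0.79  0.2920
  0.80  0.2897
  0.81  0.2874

σ√T = 0.19·√2.5 = 0.3004
ln(S/K) + (r + σ²/2)T = ln(396/398) + (0.074 + 0.19²/2)·2.5 = -0.0050 + 0.2301 = 0.2251
d₁ = 0.2251 / 0.3004 = 0.7493 ≈ 0.75
√T = √2.5 = 1.5811
φ(d₁) = φ(0.75) = 0.3011
vega = S·φ(d₁)·√T = 396·0.3011·1.5811 = 188.5234
(Vega is the same for a European call and put with the same parameters.)

188.52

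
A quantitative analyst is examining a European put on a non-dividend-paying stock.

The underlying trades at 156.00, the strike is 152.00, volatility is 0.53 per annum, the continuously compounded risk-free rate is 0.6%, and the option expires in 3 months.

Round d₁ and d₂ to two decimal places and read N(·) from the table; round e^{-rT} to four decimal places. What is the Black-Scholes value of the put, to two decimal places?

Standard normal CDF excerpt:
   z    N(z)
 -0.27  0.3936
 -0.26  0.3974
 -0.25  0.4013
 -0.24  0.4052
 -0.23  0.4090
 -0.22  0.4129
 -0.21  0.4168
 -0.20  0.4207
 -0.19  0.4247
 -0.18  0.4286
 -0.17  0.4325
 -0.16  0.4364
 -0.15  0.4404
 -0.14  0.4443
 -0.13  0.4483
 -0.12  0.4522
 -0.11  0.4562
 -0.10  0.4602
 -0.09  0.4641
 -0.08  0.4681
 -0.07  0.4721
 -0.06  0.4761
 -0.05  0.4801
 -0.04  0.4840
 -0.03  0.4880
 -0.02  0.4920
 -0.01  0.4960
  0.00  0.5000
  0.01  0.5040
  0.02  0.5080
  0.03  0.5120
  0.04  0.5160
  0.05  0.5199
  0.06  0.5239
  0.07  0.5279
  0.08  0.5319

14.50

σ√T = 0.53 × 0.5000 = 0.2650
d₁ = [ln(156/152) + (0.006 + ½·0.53²)·0.25] / (σ√T) = (0.0260 + 0.0366) / 0.2650 = 0.2362 which rounds to 0.24
d₂ = 0.2362 − 0.2650 = -0.0288 which rounds to -0.03
e^(−rT) = e^(−0.006·0.25) = 0.9985
P = 152·0.9985·N(0.03) − 156·N(-0.24) = 152·0.9985·0.5120 − 156·0.4052 = 77.7073 − 63.2112 = 14.4961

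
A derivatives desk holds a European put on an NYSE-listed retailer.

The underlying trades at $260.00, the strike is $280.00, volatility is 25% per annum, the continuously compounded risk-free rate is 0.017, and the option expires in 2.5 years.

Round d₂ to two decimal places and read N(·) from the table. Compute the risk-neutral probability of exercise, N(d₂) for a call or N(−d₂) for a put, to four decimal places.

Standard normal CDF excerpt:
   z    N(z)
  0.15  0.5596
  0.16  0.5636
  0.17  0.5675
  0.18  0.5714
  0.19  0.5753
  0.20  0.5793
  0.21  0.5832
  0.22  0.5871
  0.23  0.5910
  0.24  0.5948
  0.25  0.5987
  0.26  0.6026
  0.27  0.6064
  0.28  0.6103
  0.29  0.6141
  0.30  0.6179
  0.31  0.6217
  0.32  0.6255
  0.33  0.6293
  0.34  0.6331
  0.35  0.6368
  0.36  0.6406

σ√T = 0.25·√2.5 = 0.3953
d₁ = [ln(260/280) + (0.017 + ½·0.25²)·2.5] / (σ√T) = (-0.0741 + 0.1206) / 0.3953 = 0.1177 ⇒ 0.12
d₂ = 0.1177 − 0.3953 = -0.2776 ⇒ -0.28
Pr(exercise) under Q = N(−d₂) = N(0.28) = 0.6103

0.6103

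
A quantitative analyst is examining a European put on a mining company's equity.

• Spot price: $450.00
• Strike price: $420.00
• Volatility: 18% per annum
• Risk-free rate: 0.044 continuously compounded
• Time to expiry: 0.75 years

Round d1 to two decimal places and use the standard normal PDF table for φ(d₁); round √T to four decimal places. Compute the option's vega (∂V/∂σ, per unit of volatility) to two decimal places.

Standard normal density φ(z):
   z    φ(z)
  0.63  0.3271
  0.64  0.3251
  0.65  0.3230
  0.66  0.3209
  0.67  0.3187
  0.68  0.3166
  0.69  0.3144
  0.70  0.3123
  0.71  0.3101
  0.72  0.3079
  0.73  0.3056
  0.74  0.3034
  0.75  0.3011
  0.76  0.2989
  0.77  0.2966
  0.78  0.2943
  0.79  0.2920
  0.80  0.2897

T = 0.75;  σ√T = 0.1559
d₁ = [ln(450/420) + (0.044 + 0.18²/2)·0.75] / 0.1559 = [0.0690 + 0.0451] / 0.1559 = 0.7322 ⇒ 0.73
√T = √0.75 = 0.8660
φ(d₁) = φ(0.73) = 0.3056
vega = S·φ(d₁)·√T = 450·0.3056·0.8660 = 119.0923

119.09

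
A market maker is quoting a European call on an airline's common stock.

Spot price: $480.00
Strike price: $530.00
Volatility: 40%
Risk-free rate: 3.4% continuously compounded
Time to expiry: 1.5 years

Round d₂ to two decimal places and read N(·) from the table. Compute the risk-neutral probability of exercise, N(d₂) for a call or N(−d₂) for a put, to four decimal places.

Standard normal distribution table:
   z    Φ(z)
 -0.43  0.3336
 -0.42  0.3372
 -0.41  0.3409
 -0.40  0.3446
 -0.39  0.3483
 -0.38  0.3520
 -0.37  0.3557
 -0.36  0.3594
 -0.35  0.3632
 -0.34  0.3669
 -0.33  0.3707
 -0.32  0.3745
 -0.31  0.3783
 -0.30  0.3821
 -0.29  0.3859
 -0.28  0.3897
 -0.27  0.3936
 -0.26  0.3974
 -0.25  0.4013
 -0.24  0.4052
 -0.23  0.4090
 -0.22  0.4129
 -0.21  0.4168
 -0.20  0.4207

0.3669

σ√T = 0.4 × 1.2247 = 0.4899
d₁ = [ln(480/530) + (0.034 + ½·0.4²)·1.5] / (σ√T) = (-0.0991 + 0.1710) / 0.4899 = 0.1468 ≈ 0.15
d₂ = 0.1468 − 0.4899 = -0.3431 ≈ -0.34
Pr(exercise) under Q = N(d₂) = 0.3669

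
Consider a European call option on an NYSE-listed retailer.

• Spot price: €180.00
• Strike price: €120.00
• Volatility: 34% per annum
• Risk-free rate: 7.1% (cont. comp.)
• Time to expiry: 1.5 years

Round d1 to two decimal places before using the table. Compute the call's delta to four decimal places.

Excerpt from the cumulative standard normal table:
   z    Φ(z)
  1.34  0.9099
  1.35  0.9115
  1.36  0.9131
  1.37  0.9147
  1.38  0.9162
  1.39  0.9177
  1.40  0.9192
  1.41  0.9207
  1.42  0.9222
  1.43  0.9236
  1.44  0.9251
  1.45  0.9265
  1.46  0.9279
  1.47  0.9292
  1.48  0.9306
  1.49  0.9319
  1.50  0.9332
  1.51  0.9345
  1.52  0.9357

σ√T = 0.34 × 1.2247 = 0.4164
d₁ = [ln(180/120) + (0.071 + 0.34²/2)·1.5] / 0.4164 = [0.4055 + 0.1932] / 0.4164 = 1.4377 → 1.44
N(d₁) = N(1.44) = 0.9251
Δ_call = N(d₁) = 0.9251

0.9251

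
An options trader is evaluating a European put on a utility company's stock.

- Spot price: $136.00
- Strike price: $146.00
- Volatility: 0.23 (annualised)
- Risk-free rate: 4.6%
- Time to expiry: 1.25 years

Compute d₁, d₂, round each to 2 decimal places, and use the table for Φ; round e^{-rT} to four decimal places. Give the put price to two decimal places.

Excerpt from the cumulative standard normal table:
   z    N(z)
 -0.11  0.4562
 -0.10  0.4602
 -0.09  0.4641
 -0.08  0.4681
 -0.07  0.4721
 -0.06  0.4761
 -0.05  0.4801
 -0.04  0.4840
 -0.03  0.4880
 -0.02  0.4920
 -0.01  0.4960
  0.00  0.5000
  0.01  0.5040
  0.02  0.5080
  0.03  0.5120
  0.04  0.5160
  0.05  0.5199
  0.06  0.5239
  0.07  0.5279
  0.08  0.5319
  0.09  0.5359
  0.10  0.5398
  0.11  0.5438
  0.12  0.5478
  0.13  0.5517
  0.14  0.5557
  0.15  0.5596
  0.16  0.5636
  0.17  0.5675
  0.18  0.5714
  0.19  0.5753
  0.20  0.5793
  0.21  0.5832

T = 1.25;  σ√T = 0.2571
ln(S/K) + (r + σ²/2)T = ln(136/146) + (0.046 + 0.23²/2)·1.25 = -0.0710 + 0.0906 = 0.0196
d₁ = 0.0196 / 0.2571 = 0.0763 ≈ 0.08
d₂ = d₁ − σ√T = 0.0763 − 0.2571 = -0.1809 ≈ -0.18
exp(−rT) = exp(−0.046·1.25) = 0.9441
N(−d₂) = N(0.18) = 0.5714;  N(−d₁) = N(-0.08) = 0.4681
P = 146·0.9441·0.5714 − 136·0.4681 = 78.7610 − 63.6616 = 15.0994

$15.10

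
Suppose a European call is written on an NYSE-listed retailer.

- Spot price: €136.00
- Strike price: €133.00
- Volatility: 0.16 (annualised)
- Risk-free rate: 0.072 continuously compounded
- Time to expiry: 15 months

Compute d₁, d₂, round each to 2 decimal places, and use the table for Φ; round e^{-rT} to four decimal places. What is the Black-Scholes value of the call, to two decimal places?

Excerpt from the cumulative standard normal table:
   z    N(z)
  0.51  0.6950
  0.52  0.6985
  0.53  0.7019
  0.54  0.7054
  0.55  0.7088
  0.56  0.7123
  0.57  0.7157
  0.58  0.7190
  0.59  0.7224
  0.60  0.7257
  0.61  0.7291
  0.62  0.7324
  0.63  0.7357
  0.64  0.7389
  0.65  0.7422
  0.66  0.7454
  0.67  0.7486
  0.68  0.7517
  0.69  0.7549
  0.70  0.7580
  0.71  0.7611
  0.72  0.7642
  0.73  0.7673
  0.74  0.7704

€18.19

T = 1.25;  σ√T = 0.1789
d₁ = [ln(136/133) + (0.072 + ½·0.16²)·1.25] / (σ√T) = (0.0223 + 0.1060) / 0.1789 = 0.7173 which rounds to 0.72
d₂ = 0.7173 − 0.1789 = 0.5384 which rounds to 0.54
exp(−rT) = exp(−0.072·1.25) = 0.9139
N(d₁) = N(0.72) = 0.7642;  N(d₂) = N(0.54) = 0.7054
C = 136·0.7642 − 133·0.9139·0.7054 = 103.9312 − 85.7405 = 18.1907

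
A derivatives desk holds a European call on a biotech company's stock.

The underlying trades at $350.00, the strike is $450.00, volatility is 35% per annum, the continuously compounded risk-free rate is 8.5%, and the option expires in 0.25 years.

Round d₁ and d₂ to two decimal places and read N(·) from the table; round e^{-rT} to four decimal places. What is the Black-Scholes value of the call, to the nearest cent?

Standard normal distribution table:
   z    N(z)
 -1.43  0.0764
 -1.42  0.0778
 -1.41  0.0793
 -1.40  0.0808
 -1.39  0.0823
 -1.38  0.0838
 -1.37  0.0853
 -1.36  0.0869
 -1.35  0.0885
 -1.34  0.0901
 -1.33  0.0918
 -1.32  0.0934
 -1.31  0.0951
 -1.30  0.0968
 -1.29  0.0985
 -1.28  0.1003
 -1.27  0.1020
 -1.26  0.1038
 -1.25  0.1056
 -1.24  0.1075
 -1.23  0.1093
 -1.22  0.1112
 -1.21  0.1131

σ√T = 0.35 × 0.5000 = 0.1750
d₁ = [ln(350/450) + (0.085 + 0.35²/2)·0.25] / 0.1750 = [-0.2513 + 0.0366] / 0.1750 = -1.2272 which rounds to -1.23
d₂ = d₁ − σ√T = -1.2272 − 0.1750 = -1.4022 which rounds to -1.40
e^(−rT) = e^(−0.085·0.25) = 0.9790
C = 350·N(-1.23) − 450·0.9790·N(-1.40) = 350·0.1093 − 450·0.9790·0.0808 = 38.2550 − 35.5964 = 2.6586

$2.66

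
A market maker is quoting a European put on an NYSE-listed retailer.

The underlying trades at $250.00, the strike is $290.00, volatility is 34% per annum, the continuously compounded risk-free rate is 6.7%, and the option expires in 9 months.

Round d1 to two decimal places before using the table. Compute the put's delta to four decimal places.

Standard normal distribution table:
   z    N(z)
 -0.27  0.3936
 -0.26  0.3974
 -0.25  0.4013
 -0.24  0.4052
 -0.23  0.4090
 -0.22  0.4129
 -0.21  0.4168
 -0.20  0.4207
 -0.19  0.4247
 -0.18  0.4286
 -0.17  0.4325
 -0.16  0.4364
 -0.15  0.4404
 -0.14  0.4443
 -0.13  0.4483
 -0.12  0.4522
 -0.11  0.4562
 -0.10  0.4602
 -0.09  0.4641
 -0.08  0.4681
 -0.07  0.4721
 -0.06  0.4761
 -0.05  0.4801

σ√T = 0.34·√0.75 = 0.2944
d₁ = [ln(250/290) + (0.067 + 0.34²/2)·0.75] / 0.2944 = [-0.1484 + 0.0936] / 0.2944 = -0.1862 which rounds to -0.19
N(d₁) = N(-0.19) = 0.4247
Δ_put = N(d₁) − 1 = 0.4247 − 1 = -0.5753

-0.5753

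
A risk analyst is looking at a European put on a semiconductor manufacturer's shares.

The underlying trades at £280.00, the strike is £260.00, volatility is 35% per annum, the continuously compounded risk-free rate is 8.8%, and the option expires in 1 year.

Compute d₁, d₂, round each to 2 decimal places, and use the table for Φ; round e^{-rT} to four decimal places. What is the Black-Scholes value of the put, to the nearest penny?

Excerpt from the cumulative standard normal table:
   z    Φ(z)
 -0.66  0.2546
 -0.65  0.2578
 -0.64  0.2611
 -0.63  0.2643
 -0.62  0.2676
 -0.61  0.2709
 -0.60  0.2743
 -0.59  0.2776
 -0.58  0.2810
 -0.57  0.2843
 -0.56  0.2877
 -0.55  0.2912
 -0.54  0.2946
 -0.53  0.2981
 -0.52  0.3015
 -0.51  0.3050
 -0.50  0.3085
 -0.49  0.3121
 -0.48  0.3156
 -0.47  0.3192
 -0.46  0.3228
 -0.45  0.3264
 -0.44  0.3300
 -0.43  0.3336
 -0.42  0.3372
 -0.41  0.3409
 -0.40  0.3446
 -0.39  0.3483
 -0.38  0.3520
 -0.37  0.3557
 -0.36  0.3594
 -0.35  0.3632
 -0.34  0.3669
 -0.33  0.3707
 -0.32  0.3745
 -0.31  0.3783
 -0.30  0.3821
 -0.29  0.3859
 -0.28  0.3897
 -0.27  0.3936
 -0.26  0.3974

σ√T = 0.35·√1 = 0.3500
d₁ = [ln(280/260) + (0.088 + 0.35²/2)·1] / 0.3500 = [0.0741 + 0.1492] / 0.3500 = 0.6382 ≈ 0.64
d₂ = d₁ − σ√T = 0.6382 − 0.3500 = 0.2882 ≈ 0.29
e^(−rT) = e^(−0.088·1) = 0.9158
P = 260·0.9158·N(-0.29) − 280·N(-0.64) = 260·0.9158·0.3859 − 280·0.2611 = 91.8859 − 73.1080 = 18.7779

£18.78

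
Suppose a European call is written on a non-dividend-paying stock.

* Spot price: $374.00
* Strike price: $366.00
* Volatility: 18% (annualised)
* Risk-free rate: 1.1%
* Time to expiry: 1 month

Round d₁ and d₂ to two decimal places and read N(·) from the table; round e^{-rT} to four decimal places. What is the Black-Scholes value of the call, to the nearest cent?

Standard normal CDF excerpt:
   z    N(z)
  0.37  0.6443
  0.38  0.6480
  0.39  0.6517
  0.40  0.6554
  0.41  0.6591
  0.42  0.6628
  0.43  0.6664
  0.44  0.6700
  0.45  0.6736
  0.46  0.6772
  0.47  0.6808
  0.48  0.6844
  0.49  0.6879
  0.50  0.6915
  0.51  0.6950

$12.26

σ√T = 0.18 × 0.2887 = 0.0520
ln(S/K) + (r + σ²/2)T = ln(374/366) + (0.011 + 0.18²/2)·0.08333 = 0.0216 + 0.0023 = 0.0239
d₁ = 0.0239 / 0.0520 = 0.4597 ≈ 0.46
d₂ = d₁ − σ√T = 0.4597 − 0.0520 = 0.4078 ≈ 0.41
e^(−rT) = e^(−0.011·0.08333) = 0.9991
N(d₁) = N(0.46) = 0.6772;  N(d₂) = N(0.41) = 0.6591
C = 374·0.6772 − 366·0.9991·0.6591 = 253.2728 − 241.0135 = 12.2593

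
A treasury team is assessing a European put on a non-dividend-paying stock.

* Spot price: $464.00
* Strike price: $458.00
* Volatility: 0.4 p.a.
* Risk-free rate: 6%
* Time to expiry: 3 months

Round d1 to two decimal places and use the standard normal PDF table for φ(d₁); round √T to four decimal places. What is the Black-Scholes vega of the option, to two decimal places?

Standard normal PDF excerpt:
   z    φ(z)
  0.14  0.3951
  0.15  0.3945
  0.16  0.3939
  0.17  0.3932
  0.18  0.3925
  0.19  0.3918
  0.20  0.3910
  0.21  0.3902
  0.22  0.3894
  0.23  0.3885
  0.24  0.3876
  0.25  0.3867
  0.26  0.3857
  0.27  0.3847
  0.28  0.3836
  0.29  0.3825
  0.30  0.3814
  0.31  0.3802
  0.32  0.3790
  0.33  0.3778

89.92

σ√T = 0.4 × 0.5000 = 0.2000
d₁ = [ln(464/458) + (0.06 + ½·0.4²)·0.25] / (σ√T) = (0.0130 + 0.0350) / 0.2000 = 0.2401 ⇒ 0.24
√T = √0.25 = 0.5000
φ(d₁) = φ(0.24) = 0.3876
vega = S·φ(d₁)·√T = 464·0.3876·0.5000 = 89.9232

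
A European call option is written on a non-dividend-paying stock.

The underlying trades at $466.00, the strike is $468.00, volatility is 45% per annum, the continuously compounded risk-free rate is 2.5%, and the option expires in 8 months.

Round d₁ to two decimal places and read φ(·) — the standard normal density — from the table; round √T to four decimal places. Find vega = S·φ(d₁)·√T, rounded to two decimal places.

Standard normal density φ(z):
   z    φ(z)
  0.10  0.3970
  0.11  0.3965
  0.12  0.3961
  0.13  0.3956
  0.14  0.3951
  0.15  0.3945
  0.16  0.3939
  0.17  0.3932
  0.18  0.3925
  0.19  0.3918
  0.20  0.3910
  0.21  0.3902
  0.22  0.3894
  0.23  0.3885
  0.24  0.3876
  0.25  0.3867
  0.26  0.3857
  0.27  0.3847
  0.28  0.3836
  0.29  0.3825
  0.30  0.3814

148.16

σ√T = 0.45 × 0.8165 = 0.3674
d₁ = [ln(466/468) + (0.025 + 0.45²/2)·0.6667] / 0.3674 = [-0.0043 + 0.0842] / 0.3674 = 0.2174 → 0.22
√T = √0.6667 = 0.8165
φ(d₁) = φ(0.22) = 0.3894
vega = S·φ(d₁)·√T = 466·0.3894·0.8165 = 148.1624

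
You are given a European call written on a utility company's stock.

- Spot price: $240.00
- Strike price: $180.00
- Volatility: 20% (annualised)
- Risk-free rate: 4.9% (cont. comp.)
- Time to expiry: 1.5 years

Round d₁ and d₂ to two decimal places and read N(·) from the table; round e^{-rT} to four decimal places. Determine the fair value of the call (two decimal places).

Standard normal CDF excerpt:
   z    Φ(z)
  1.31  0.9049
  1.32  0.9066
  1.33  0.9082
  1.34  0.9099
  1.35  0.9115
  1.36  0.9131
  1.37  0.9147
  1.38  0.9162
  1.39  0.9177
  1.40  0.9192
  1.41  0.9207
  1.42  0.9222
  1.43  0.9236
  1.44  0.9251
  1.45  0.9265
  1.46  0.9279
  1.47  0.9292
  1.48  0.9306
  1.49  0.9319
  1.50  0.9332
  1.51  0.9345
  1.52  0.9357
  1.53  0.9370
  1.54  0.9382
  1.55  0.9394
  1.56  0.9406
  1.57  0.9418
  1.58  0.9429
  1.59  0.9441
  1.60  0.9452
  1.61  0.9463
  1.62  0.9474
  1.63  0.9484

$74.41

σ√T = 0.2·√1.5 = 0.2449
d₁ = [ln(240/180) + (0.049 + ½·0.2²)·1.5] / (σ√T) = (0.2877 + 0.1035) / 0.2449 = 1.5970 → 1.60
d₂ = 1.5970 − 0.2449 = 1.3520 → 1.35
e^(−rT) = e^(−0.049·1.5) = 0.9291
C = 240·N(1.60) − 180·0.9291·N(1.35) = 240·0.9452 − 180·0.9291·0.9115 = 226.8480 − 152.4374 = 74.4106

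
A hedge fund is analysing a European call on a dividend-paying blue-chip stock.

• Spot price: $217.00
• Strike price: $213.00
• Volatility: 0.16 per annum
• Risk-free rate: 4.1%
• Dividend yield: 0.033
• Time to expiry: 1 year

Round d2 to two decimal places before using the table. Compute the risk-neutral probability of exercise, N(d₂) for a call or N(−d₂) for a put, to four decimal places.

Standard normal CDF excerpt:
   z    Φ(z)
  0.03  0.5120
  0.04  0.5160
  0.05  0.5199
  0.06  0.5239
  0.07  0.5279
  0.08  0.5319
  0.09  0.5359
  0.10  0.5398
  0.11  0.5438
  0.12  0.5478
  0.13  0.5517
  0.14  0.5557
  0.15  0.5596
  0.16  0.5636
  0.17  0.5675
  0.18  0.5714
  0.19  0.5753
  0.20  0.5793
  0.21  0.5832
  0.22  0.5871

T = 1;  σ√T = 0.1600
d₁ = [ln(217/213) + (0.041 − 0.033 + ½·0.16²)·1] / (σ√T) = (0.0186 + 0.0208) / 0.1600 = 0.2463 ⇒ 0.25
d₂ = 0.2463 − 0.1600 = 0.0863 ⇒ 0.09
Risk-neutral Pr[S_T > K] = N(d₂) = N(0.09) = 0.5359

0.5359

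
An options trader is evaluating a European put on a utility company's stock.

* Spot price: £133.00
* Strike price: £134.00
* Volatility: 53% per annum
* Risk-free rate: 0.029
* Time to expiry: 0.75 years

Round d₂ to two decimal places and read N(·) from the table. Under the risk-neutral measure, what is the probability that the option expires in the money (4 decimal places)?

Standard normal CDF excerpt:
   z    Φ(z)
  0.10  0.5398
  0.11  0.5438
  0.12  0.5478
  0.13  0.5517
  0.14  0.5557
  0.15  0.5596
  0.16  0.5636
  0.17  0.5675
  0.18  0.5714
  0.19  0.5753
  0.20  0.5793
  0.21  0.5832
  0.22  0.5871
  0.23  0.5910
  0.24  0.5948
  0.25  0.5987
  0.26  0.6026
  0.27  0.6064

0.5793

σ√T = 0.53·√0.75 = 0.4590
d₁ = [ln(133/134) + (0.029 + ½·0.53²)·0.75] / (σ√T) = (-0.0075 + 0.1271) / 0.4590 = 0.2606 → 0.26
d₂ = 0.2606 − 0.4590 = -0.1984 → -0.20
Pr(exercise) under Q = N(−d₂) = N(0.20) = 0.5793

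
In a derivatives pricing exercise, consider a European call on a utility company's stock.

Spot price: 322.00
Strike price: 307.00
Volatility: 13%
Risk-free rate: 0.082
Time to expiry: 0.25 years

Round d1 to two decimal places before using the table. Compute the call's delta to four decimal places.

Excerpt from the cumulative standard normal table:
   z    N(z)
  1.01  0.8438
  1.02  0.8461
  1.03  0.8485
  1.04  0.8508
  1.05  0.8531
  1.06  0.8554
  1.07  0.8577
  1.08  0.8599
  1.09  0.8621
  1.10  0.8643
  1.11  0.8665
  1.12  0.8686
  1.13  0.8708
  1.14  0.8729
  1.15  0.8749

T = 0.25;  σ√T = 0.0650
ln(S/K) + (r + σ²/2)T = ln(322/307) + (0.082 + 0.13²/2)·0.25 = 0.0477 + 0.0226 = 0.0703
d₁ = 0.0703 / 0.0650 = 1.0818 which rounds to 1.08
N(d₁) = N(1.08) = 0.8599
Δ_call = N(d₁) = 0.8599

0.8599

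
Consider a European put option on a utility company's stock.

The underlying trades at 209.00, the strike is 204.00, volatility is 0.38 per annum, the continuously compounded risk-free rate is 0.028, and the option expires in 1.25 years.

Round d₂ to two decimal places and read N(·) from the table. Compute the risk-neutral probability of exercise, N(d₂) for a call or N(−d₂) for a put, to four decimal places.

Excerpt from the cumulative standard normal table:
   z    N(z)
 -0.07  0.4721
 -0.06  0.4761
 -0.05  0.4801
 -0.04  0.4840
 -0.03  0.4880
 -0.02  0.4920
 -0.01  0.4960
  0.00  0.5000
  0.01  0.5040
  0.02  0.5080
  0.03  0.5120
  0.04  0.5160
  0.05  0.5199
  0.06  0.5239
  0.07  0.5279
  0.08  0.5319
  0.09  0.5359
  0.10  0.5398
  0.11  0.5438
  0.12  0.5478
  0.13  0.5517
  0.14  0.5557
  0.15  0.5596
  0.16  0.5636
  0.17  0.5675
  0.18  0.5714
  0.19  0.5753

σ√T = 0.38·√1.25 = 0.4249
d₁ = [ln(209/204) + (0.028 + 0.38²/2)·1.25] / 0.4249 = [0.0242 + 0.1253] / 0.4249 = 0.3518 ⇒ 0.35
d₂ = d₁ − σ√T = 0.3518 − 0.4249 = -0.0731 ⇒ -0.07
Pr(exercise) under Q = N(−d₂) = N(0.07) = 0.5279

0.5279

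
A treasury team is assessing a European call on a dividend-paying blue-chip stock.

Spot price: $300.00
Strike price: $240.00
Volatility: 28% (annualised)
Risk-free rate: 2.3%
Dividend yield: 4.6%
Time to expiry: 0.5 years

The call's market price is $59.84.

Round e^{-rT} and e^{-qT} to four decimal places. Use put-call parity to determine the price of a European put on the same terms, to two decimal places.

$3.91

e^(−qT) = e^(−0.046·0.5) = 0.9773;  e^(−rT) = e^(−0.023·0.5) = 0.9886
Put-call parity: C − P = S·e^(−qT) − K·e^(−rT) = 300·0.9773 − 240·0.9886 = 293.1900 − 237.2640 = 55.9260
P = C − (C − P) = 59.84 − (55.9260) = 3.9140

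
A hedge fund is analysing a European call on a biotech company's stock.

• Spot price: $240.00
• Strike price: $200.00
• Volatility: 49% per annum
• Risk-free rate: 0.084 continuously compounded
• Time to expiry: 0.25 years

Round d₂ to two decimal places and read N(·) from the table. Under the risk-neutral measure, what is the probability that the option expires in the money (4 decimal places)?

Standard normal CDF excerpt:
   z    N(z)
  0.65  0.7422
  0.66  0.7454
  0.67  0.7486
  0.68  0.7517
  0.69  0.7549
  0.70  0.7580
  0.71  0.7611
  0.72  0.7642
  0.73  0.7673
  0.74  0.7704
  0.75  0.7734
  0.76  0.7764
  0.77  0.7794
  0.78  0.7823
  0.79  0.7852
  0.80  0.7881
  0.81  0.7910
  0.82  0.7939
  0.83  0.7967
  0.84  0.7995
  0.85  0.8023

σ√T = 0.49·√0.25 = 0.2450
d₁ = [ln(240/200) + (0.084 + 0.49²/2)·0.25] / 0.2450 = [0.1823 + 0.0510] / 0.2450 = 0.9524 ⇒ 0.95
d₂ = d₁ − σ√T = 0.9524 − 0.2450 = 0.7074 ⇒ 0.71
Risk-neutral Pr[S_T > K] = N(d₂) = N(0.71) = 0.7611

0.7611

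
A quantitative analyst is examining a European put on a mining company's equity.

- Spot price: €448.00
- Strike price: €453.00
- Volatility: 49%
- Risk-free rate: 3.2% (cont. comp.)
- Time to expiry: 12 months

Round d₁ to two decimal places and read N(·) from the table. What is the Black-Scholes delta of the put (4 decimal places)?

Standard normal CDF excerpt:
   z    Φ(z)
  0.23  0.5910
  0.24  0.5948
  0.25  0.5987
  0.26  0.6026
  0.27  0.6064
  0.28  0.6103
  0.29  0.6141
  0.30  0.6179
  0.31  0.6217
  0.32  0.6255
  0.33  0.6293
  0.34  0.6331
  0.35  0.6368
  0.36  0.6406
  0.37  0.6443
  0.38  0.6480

σ√T = 0.49 × 1.0000 = 0.4900
d₁ = [ln(448/453) + (0.032 + 0.49²/2)·1] / 0.4900 = [-0.0111 + 0.1520] / 0.4900 = 0.2877 ⇒ 0.29
N(d₁) = N(0.29) = 0.6141
Δ_put = N(d₁) − 1 = 0.6141 − 1 = -0.3859

-0.3859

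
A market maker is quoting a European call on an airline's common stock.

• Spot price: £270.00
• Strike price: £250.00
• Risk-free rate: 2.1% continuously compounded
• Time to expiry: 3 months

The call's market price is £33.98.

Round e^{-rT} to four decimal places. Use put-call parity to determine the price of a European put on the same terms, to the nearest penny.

e^(−rT) = e^(−0.021·0.25) = 0.9948
Put-call parity: C − P = S − K·e^(−rT) = 270 − 250·0.9948 = 270 − 248.7000 = 21.3000
P = C − (C − P) = 33.98 − (21.3000) = 12.6800

£12.68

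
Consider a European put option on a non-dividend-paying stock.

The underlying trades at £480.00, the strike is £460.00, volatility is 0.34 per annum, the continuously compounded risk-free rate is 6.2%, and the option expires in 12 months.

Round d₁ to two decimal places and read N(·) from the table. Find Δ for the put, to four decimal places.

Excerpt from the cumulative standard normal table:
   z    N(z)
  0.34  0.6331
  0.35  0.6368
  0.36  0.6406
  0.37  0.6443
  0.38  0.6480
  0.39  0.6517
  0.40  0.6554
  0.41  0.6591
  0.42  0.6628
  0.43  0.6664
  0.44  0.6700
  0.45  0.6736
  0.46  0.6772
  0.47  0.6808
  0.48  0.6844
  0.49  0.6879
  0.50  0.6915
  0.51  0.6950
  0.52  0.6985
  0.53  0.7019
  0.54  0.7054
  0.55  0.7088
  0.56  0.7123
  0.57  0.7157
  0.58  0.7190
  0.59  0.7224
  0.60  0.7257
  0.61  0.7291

T = 1;  σ√T = 0.3400
d₁ = [ln(480/460) + (0.062 + 0.34²/2)·1] / 0.3400 = [0.0426 + 0.1198] / 0.3400 = 0.4775 ≈ 0.48
N(d₁) = N(0.48) = 0.6844
Δ_put = N(d₁) − 1 = 0.6844 − 1 = -0.3156

-0.3156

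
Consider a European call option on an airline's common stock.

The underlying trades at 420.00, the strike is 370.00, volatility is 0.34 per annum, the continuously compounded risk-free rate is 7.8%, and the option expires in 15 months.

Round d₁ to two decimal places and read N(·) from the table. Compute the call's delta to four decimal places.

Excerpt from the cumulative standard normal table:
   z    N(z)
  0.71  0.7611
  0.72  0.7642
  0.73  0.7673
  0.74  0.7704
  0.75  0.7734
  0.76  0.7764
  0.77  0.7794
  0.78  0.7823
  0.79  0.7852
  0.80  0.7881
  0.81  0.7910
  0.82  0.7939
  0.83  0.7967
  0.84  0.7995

σ√T = 0.34·√1.25 = 0.3801
d₁ = [ln(420/370) + (0.078 + ½·0.34²)·1.25] / (σ√T) = (0.1268 + 0.1698) / 0.3801 = 0.7800 which rounds to 0.78
N(d₁) = N(0.78) = 0.7823
Δ_call = N(d₁) = 0.7823

0.7823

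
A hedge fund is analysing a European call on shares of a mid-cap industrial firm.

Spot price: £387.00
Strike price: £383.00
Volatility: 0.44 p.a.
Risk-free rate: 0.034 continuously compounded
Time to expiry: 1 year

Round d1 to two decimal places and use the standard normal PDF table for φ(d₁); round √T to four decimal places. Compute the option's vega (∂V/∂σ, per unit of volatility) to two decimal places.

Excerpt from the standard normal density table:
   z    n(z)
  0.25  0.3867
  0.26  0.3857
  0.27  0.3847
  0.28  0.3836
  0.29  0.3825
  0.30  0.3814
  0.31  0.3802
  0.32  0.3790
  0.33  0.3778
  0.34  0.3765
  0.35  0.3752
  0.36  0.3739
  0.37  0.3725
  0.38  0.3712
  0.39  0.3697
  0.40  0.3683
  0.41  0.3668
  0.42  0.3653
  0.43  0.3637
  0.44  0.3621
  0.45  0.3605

146.67

T = 1;  σ√T = 0.4400
d₁ = [ln(387/383) + (0.034 + 0.44²/2)·1] / 0.4400 = [0.0104 + 0.1308] / 0.4400 = 0.3209 which rounds to 0.32
√T = √1 = 1.0000
φ(d₁) = φ(0.32) = 0.3790
vega = S·φ(d₁)·√T = 387·0.3790·1.0000 = 146.6730
(Vega is the same for a European call and put with the same parameters.)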